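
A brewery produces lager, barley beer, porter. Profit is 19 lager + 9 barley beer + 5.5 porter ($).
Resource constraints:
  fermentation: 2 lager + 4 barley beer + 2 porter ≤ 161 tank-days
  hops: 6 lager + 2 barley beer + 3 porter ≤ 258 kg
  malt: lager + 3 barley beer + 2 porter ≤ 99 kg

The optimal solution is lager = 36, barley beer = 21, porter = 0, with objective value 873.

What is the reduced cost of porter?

Binding: hops and malt. Non-binding: fermentation (5 unused).
Since fermentation is not tight, its dual is 0.
From A_Bᵀ y = c: 6·y_hops + 1·y_malt = 19; 2·y_hops + 3·y_malt = 9.
Solving: y_hops = 3, y_malt = 1.
Reduced cost of porter: c₃ − yᵀa₃ = 5.5 − (3·3 + 1·2) = 5.5 − 11 = -5.5.

-5.5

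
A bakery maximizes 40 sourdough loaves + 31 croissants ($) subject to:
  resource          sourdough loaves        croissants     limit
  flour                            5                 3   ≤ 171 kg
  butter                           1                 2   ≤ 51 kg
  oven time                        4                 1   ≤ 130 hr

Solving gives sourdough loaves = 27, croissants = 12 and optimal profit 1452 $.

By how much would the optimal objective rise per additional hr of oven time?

Binding: flour and butter. Non-binding: oven time (10 unused).
Since oven time is not tight, its dual is 0.
Dual feasibility on the basic columns requires 5·y_flour + 1·y_butter = 40, 3·y_flour + 2·y_butter = 31.
This yields shadow prices y_flour = 7, y_butter = 5.
Shadow price of oven time = 0.

0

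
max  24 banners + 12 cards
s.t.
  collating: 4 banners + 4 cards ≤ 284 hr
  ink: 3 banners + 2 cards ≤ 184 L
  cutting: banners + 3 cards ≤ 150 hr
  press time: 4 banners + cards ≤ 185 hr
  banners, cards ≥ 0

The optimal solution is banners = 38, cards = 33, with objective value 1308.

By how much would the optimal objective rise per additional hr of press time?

4

Binding: collating and press time. Non-binding: ink (4 unused), cutting (13 unused).
Since ink, cutting are not tight, their duals are 0.
From A_Bᵀ y = c: 4·y_collating + 4·y_press time = 24; 4·y_collating + 1·y_press time = 12.
Solving: y_collating = 2, y_press time = 4.
Shadow price of press time = 4.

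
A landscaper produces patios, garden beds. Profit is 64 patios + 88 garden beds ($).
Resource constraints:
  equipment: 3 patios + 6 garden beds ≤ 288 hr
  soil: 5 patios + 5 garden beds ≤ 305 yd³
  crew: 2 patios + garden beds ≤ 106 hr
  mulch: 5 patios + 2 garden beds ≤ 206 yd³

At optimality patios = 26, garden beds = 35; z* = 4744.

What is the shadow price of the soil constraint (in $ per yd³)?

Check each constraint at x*: equipment 288/288 (tight); soil 305/305 (tight); crew 87/106 (slack 19); mulch 200/206 (slack 6).
Slack constraints have shadow price 0 (complementary slackness).
Dual feasibility on the basic columns requires 3·y_equipment + 5·y_soil = 64, 6·y_equipment + 5·y_soil = 88.
→ y_equipment = 8 and y_soil = 8.
Shadow price of soil = 8.

8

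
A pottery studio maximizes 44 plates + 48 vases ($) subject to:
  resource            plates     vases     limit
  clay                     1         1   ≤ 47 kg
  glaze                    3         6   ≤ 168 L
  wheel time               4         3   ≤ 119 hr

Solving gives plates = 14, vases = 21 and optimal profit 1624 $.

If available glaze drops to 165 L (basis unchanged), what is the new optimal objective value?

1612

At the optimum: clay uses 35 of 47 (slack = 12); glaze uses 168 of 168 (binding); wheel time uses 119 of 119 (binding).
By complementary slackness, y = 0 for the non-binding constraint.
Dual feasibility on the basic columns requires 3·y_glaze + 4·y_wheel time = 44, 6·y_glaze + 3·y_wheel time = 48.
This yields shadow prices y_glaze = 4, y_wheel time = 8.
Δz = y_glaze·Δb = 4 × (-3) = -12, so new z* = 1624 − 12 = 1612.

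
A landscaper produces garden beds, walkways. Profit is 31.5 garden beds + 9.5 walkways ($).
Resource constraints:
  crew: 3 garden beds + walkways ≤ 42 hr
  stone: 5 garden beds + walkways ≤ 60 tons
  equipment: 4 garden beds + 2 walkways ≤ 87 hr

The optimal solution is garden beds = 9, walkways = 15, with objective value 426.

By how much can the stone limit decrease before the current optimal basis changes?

Binding constraints: crew, stone. The basis is B = [[3,1],[5,1]] with det -2.
Per unit decrease in stone, x* moves by d = (-0.5, 1.5).
The basis stays optimal until garden beds reaches 0; allowable decrease = 18 tons.

18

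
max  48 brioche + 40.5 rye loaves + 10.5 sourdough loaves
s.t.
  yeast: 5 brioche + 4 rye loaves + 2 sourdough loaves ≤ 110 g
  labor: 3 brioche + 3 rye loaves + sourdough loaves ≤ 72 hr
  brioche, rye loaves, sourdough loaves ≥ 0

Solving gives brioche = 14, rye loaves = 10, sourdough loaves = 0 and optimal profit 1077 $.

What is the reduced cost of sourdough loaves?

-8

Check each constraint at x*: yeast 110/110 (tight); labor 72/72 (tight).
Dual feasibility on the basic columns requires 5·y_yeast + 3·y_labor = 48, 4·y_yeast + 3·y_labor = 40.5.
Solving: y_yeast = 7.5, y_labor = 3.5.
Reduced cost of sourdough loaves: c₃ − yᵀa₃ = 10.5 − (7.5·2 + 3.5·1) = 10.5 − 18.5 = -8.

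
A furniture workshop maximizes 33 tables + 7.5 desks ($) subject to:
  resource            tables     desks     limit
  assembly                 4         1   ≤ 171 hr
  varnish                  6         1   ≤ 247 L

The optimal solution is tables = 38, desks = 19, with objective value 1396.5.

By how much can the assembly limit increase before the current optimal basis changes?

Binding constraints: assembly, varnish. The basis is B = [[4,1],[6,1]] with det -2.
Per unit increase in assembly, x* moves by d = (-0.5, 3).
The basis stays optimal until tables reaches 0; allowable increase = 76 hr.

76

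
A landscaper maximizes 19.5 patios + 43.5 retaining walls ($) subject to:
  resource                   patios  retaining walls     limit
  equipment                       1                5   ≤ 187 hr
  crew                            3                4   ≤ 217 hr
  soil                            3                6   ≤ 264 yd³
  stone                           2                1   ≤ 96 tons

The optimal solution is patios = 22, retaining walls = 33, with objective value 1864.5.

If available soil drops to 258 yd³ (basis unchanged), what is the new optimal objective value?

At the optimum: equipment uses 187 of 187 (binding); crew uses 198 of 217 (slack = 19); soil uses 264 of 264 (binding); stone uses 77 of 96 (slack = 19).
Slack constraints have shadow price 0 (complementary slackness).
The binding rows give the dual system: 1·y_equipment + 3·y_soil = 19.5 and 5·y_equipment + 6·y_soil = 43.5.
Solving: y_equipment = 1.5, y_soil = 6.
Δz = y_soil·Δb = 6 × (-6) = -36, so new z* = 1864.5 − 36 = 1828.5.

1828.5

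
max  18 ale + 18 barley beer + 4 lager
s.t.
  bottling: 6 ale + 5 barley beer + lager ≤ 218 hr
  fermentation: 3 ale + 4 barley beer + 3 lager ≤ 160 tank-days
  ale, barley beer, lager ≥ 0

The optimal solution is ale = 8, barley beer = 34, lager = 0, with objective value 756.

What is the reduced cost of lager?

At the optimum: bottling uses 218 of 218 (binding); fermentation uses 160 of 160 (binding).
The binding rows give the dual system: 6·y_bottling + 3·y_fermentation = 18 and 5·y_bottling + 4·y_fermentation = 18.
This yields shadow prices y_bottling = 2, y_fermentation = 2.
Reduced cost of lager: c₃ − yᵀa₃ = 4 − (2·1 + 2·3) = 4 − 8 = -4.

-4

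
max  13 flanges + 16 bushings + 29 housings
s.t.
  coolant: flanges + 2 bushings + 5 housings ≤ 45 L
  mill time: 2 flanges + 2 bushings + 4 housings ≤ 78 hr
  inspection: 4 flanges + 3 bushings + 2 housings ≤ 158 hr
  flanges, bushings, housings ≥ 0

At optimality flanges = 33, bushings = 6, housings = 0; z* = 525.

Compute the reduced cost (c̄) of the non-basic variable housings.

-6

Check each constraint at x*: coolant 45/45 (tight); mill time 78/78 (tight); inspection 150/158 (slack 8).
Since inspection is not tight, its dual is 0.
From A_Bᵀ y = c: 1·y_coolant + 2·y_mill time = 13; 2·y_coolant + 2·y_mill time = 16.
Solving: y_coolant = 3, y_mill time = 5.
Reduced cost of housings: c₃ − yᵀa₃ = 29 − (3·5 + 5·4) = 29 − 35 = -6.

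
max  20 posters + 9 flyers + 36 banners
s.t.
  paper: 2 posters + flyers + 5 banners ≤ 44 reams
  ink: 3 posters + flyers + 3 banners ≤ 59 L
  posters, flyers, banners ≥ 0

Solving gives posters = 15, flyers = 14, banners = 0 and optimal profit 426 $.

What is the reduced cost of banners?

-5

Check each constraint at x*: paper 44/44 (tight); ink 59/59 (tight).
The binding rows give the dual system: 2·y_paper + 3·y_ink = 20 and 1·y_paper + 1·y_ink = 9.
Solving: y_paper = 7, y_ink = 2.
Reduced cost of banners: c₃ − yᵀa₃ = 36 − (7·5 + 2·3) = 36 − 41 = -5.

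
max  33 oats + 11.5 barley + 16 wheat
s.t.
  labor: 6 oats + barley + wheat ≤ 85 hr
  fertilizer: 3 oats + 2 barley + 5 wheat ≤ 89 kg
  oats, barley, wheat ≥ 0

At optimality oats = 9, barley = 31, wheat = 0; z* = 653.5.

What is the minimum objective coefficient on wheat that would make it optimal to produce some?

At the optimum: labor uses 85 of 85 (binding); fertilizer uses 89 of 89 (binding).
Dual feasibility on the basic columns requires 6·y_labor + 3·y_fertilizer = 33, 1·y_labor + 2·y_fertilizer = 11.5.
Solving: y_labor = 3.5, y_fertilizer = 4.
wheat enters the basis when its profit ≥ yᵀa₃ = 3.5·1 + 4·5 = 23.5.

23.5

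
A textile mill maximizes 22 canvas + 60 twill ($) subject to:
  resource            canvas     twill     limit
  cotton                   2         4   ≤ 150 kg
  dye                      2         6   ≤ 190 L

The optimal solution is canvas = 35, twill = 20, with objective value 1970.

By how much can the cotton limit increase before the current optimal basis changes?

40

Binding constraints: cotton, dye. The basis is B = [[2,4],[2,6]] with det 4.
Per unit increase in cotton, x* moves by d = (1.5, -0.5).
The basis stays optimal until twill reaches 0; allowable increase = 40 kg.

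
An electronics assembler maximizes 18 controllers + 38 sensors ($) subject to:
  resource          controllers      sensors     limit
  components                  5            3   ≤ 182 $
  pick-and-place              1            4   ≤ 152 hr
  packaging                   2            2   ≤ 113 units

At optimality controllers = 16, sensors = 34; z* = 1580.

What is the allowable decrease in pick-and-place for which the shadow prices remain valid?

Binding constraints: components, pick-and-place. The basis is B = [[5,3],[1,4]] with det 17.
Per unit decrease in pick-and-place, x* moves by d = (0.1765, -0.2941).
The basis stays optimal until sensors reaches 0; allowable decrease = 115.6 hr.

115.6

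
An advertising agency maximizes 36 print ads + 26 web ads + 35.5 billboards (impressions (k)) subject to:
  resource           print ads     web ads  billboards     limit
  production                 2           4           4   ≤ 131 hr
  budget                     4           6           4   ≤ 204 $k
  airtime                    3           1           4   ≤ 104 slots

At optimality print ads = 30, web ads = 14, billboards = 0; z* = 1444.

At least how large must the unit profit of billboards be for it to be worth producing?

Check each constraint at x*: production 116/131 (slack 15); budget 204/204 (tight); airtime 104/104 (tight).
By complementary slackness, y = 0 for the non-binding constraint.
The binding rows give the dual system: 4·y_budget + 3·y_airtime = 36 and 6·y_budget + 1·y_airtime = 26.
Solving: y_budget = 3, y_airtime = 8.
billboards enters the basis when its profit ≥ yᵀa₃ = 3·4 + 8·4 = 44.

44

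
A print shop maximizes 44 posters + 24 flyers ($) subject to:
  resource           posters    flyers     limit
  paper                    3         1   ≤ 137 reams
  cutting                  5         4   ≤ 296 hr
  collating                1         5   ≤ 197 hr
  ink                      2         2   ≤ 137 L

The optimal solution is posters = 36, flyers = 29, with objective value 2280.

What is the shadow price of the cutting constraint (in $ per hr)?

4

At the optimum: paper uses 137 of 137 (binding); cutting uses 296 of 296 (binding); collating uses 181 of 197 (slack = 16); ink uses 130 of 137 (slack = 7).
Since collating, ink are not tight, their duals are 0.
From A_Bᵀ y = c: 3·y_paper + 5·y_cutting = 44; 1·y_paper + 4·y_cutting = 24.
Solving: y_paper = 8, y_cutting = 4.
Shadow price of cutting = 4.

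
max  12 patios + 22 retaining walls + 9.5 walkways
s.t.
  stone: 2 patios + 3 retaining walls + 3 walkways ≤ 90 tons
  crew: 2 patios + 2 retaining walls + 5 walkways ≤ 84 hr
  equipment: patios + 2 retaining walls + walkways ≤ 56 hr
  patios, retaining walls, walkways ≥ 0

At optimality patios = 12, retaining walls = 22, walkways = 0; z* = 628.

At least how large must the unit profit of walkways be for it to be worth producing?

14

Binding: stone and equipment. Non-binding: crew (16 unused).
By complementary slackness, y = 0 for the non-binding constraint.
The binding rows give the dual system: 2·y_stone + 1·y_equipment = 12 and 3·y_stone + 2·y_equipment = 22.
→ y_stone = 2 and y_equipment = 8.
walkways enters the basis when its profit ≥ yᵀa₃ = 2·3 + 8·1 = 14.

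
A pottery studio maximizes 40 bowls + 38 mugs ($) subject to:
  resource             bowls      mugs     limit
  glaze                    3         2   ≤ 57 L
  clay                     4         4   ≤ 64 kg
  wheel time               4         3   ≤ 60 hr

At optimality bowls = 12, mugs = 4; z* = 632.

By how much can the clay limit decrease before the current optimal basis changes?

Binding constraints: clay, wheel time. The basis is B = [[4,4],[4,3]] with det -4.
Per unit decrease in clay, x* moves by d = (0.75, -1).
The basis stays optimal until mugs reaches 0; allowable decrease = 4 kg.

4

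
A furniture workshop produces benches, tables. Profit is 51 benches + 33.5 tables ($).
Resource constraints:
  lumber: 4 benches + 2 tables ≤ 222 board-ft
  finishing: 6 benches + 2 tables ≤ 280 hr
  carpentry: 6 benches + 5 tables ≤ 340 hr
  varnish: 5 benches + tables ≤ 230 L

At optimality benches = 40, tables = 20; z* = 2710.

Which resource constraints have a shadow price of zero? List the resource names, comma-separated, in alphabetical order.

lumber, varnish

lumber: 200/222 (slack 22)
finishing: 280/280 (binding)
carpentry: 340/340 (binding)
varnish: 220/230 (slack 10)
By complementary slackness, a constraint with positive slack has shadow price 0 → lumber, varnish.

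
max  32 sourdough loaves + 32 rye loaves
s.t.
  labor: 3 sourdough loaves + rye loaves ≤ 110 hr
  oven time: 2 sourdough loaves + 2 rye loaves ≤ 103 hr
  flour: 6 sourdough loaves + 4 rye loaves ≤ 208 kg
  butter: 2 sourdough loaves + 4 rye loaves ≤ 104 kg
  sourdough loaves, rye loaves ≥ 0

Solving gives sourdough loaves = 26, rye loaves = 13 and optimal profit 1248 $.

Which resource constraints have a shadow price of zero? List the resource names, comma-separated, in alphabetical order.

labor, oven time

labor: 91/110 (slack 19)
oven time: 78/103 (slack 25)
flour: 208/208 (binding)
butter: 104/104 (binding)
By complementary slackness, a constraint with positive slack has shadow price 0 → labor, oven time.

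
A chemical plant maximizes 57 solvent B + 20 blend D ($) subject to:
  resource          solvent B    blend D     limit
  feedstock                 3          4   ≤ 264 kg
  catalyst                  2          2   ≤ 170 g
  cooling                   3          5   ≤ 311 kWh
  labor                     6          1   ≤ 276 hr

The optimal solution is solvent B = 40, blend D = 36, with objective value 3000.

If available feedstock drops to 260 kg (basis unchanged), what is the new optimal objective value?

2988

Check each constraint at x*: feedstock 264/264 (tight); catalyst 152/170 (slack 18); cooling 300/311 (slack 11); labor 276/276 (tight).
Since catalyst, cooling are not tight, their duals are 0.
From A_Bᵀ y = c: 3·y_feedstock + 6·y_labor = 57; 4·y_feedstock + 1·y_labor = 20.
→ y_feedstock = 3 and y_labor = 8.
Δz = y_feedstock·Δb = 3 × (-4) = -12, so new z* = 3000 − 12 = 2988.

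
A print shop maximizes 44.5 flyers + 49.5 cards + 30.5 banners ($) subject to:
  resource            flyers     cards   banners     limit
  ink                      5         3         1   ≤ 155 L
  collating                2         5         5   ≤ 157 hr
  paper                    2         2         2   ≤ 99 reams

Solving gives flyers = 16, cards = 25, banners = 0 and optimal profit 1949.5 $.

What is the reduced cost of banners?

-6

Check each constraint at x*: ink 155/155 (tight); collating 157/157 (tight); paper 82/99 (slack 17).
Slack constraints have shadow price 0 (complementary slackness).
The binding rows give the dual system: 5·y_ink + 2·y_collating = 44.5 and 3·y_ink + 5·y_collating = 49.5.
Solving: y_ink = 6.5, y_collating = 6.
Reduced cost of banners: c₃ − yᵀa₃ = 30.5 − (6.5·1 + 6·5) = 30.5 − 36.5 = -6.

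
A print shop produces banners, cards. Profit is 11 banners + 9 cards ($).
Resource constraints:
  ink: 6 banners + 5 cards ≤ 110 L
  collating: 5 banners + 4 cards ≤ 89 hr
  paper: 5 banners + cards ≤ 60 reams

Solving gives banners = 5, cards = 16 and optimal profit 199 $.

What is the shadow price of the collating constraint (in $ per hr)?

Binding: ink and collating. Non-binding: paper (19 unused).
Slack constraints have shadow price 0 (complementary slackness).
From A_Bᵀ y = c: 6·y_ink + 5·y_collating = 11; 5·y_ink + 4·y_collating = 9.
This yields shadow prices y_ink = 1, y_collating = 1.
Shadow price of collating = 1.

1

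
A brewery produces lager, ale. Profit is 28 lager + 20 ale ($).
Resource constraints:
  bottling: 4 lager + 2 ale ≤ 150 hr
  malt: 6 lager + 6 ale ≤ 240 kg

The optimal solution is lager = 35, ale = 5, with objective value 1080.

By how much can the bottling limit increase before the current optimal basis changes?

Binding constraints: bottling, malt. The basis is B = [[4,2],[6,6]] with det 12.
Per unit increase in bottling, x* moves by d = (0.5, -0.5).
The basis stays optimal until ale reaches 0; allowable increase = 10 hr.

10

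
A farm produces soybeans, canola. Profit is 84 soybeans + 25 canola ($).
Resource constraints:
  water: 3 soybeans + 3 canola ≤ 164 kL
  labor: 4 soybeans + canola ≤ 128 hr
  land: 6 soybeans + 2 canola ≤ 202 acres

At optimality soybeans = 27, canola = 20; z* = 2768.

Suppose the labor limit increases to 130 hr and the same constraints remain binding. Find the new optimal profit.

Check each constraint at x*: water 141/164 (slack 23); labor 128/128 (tight); land 202/202 (tight).
By complementary slackness, y = 0 for the non-binding constraint.
The binding rows give the dual system: 4·y_labor + 6·y_land = 84 and 1·y_labor + 2·y_land = 25.
Solving: y_labor = 9, y_land = 8.
Δz = y_labor·Δb = 9 × (2) = 18, so new z* = 2768 + 18 = 2786.

2786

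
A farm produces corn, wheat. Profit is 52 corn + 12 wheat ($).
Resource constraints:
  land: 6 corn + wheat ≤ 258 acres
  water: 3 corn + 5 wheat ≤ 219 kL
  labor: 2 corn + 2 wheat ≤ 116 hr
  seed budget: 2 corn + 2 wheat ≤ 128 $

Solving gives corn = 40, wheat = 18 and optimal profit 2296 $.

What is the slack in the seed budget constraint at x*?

seed budget used = 2·40 + 2·18 = 116; slack = 128 − 116 = 12.

12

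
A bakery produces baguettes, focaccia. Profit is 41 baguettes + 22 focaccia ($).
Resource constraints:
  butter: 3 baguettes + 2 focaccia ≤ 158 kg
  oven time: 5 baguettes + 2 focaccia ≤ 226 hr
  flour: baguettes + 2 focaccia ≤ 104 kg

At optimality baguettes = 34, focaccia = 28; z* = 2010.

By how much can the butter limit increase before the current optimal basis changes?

7

Binding constraints: butter, oven time. The basis is B = [[3,2],[5,2]] with det -4.
Per unit increase in butter, x* moves by d = (-0.5, 1.25).
The basis stays optimal until flour becomes binding; allowable increase = 7 kg.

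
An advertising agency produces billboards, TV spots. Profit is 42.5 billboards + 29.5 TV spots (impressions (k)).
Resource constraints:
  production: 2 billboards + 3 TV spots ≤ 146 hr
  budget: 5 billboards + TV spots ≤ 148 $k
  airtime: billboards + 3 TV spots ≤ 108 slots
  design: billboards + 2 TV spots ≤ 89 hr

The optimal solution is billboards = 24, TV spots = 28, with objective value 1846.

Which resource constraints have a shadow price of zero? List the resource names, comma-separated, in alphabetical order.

design, production

production: 132/146 (slack 14)
budget: 148/148 (binding)
airtime: 108/108 (binding)
design: 80/89 (slack 9)
By complementary slackness, a constraint with positive slack has shadow price 0 → design, production.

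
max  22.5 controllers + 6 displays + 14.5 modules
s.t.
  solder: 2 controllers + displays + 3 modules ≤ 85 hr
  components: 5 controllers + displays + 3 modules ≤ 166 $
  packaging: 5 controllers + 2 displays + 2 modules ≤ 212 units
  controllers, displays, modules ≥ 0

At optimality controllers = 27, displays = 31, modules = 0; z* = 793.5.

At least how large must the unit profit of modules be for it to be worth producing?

Binding: solder and components. Non-binding: packaging (15 unused).
By complementary slackness, y = 0 for the non-binding constraint.
The binding rows give the dual system: 2·y_solder + 5·y_components = 22.5 and 1·y_solder + 1·y_components = 6.
Solving: y_solder = 2.5, y_components = 3.5.
modules enters the basis when its profit ≥ yᵀa₃ = 2.5·3 + 3.5·3 = 18.

18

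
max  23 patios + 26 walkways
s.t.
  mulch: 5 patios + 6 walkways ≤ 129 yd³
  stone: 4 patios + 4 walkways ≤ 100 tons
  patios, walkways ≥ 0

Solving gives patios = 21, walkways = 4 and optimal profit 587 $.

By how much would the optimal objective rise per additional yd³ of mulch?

At the optimum: mulch uses 129 of 129 (binding); stone uses 100 of 100 (binding).
Dual feasibility on the basic columns requires 5·y_mulch + 4·y_stone = 23, 6·y_mulch + 4·y_stone = 26.
→ y_mulch = 3 and y_stone = 2.
Shadow price of mulch = 3.

3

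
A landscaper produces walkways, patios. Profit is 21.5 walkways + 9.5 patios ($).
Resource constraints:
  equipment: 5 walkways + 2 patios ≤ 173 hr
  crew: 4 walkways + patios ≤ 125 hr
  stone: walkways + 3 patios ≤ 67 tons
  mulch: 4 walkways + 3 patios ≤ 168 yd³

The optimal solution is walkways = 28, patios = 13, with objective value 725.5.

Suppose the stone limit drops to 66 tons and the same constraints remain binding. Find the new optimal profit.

Check each constraint at x*: equipment 166/173 (slack 7); crew 125/125 (tight); stone 67/67 (tight); mulch 151/168 (slack 17).
Slack constraints have shadow price 0 (complementary slackness).
From A_Bᵀ y = c: 4·y_crew + 1·y_stone = 21.5; 1·y_crew + 3·y_stone = 9.5.
Solving: y_crew = 5, y_stone = 1.5.
Δz = y_stone·Δb = 1.5 × (-1) = -1.5, so new z* = 725.5 − 1.5 = 724.

724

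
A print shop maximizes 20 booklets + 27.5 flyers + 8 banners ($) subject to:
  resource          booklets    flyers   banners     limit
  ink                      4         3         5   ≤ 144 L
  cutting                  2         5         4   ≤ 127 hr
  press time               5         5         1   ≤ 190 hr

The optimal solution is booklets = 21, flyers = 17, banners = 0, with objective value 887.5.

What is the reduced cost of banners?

-5

Binding: cutting and press time. Non-binding: ink (9 unused).
Slack constraints have shadow price 0 (complementary slackness).
Dual feasibility on the basic columns requires 2·y_cutting + 5·y_press time = 20, 5·y_cutting + 5·y_press time = 27.5.
Solving: y_cutting = 2.5, y_press time = 3.
Reduced cost of banners: c₃ − yᵀa₃ = 8 − (2.5·4 + 3·1) = 8 − 13 = -5.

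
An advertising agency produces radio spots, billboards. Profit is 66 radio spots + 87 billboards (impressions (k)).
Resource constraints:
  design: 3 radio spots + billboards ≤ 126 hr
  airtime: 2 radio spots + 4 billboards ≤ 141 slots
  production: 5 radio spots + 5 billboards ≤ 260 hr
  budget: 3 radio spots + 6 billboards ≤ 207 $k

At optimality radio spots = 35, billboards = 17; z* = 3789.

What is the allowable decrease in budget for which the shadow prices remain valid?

6

Binding constraints: production, budget. The basis is B = [[5,5],[3,6]] with det 15.
Per unit decrease in budget, x* moves by d = (0.3333, -0.3333).
The basis stays optimal until design becomes binding; allowable decrease = 6 $k.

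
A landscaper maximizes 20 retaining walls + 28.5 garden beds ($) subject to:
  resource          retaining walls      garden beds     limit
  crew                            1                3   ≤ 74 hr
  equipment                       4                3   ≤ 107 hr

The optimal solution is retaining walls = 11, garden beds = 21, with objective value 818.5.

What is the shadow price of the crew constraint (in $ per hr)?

6

Both crew and equipment are binding at x*.
The binding rows give the dual system: 1·y_crew + 4·y_equipment = 20 and 3·y_crew + 3·y_equipment = 28.5.
Solving: y_crew = 6, y_equipment = 3.5.
Shadow price of crew = 6.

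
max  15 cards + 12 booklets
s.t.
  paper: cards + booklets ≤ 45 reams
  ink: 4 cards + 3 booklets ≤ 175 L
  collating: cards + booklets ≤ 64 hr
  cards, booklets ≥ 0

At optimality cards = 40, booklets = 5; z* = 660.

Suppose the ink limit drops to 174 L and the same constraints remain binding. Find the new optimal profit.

657

Check each constraint at x*: paper 45/45 (tight); ink 175/175 (tight); collating 45/64 (slack 19).
By complementary slackness, y = 0 for the non-binding constraint.
From A_Bᵀ y = c: 1·y_paper + 4·y_ink = 15; 1·y_paper + 3·y_ink = 12.
Solving: y_paper = 3, y_ink = 3.
Δz = y_ink·Δb = 3 × (-1) = -3, so new z* = 660 − 3 = 657.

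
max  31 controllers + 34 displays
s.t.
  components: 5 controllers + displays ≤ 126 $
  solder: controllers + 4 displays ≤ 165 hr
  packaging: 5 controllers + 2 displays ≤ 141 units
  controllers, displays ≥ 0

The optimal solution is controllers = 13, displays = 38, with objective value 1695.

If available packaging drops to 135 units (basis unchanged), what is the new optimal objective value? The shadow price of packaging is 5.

1665

Δb = -6, so new z* = 1695 + (5)·(-6) = 1695 − 30 = 1665.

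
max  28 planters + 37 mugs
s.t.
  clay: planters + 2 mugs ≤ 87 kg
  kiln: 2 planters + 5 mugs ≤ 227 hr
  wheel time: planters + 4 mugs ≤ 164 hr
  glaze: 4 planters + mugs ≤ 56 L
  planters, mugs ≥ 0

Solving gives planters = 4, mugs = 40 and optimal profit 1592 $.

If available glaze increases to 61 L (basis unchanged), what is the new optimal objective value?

1617

Check each constraint at x*: clay 84/87 (slack 3); kiln 208/227 (slack 19); wheel time 164/164 (tight); glaze 56/56 (tight).
Since clay, kiln are not tight, their duals are 0.
The binding rows give the dual system: 1·y_wheel time + 4·y_glaze = 28 and 4·y_wheel time + 1·y_glaze = 37.
Solving: y_wheel time = 8, y_glaze = 5.
Δz = y_glaze·Δb = 5 × (5) = 25, so new z* = 1592 + 25 = 1617.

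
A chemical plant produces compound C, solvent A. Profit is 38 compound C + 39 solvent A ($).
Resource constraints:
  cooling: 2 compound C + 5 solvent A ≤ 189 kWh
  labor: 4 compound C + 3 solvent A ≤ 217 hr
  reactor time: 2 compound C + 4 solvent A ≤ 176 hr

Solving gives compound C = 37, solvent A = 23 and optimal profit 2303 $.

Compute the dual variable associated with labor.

8

At the optimum: cooling uses 189 of 189 (binding); labor uses 217 of 217 (binding); reactor time uses 166 of 176 (slack = 10).
By complementary slackness, y = 0 for the non-binding constraint.
From A_Bᵀ y = c: 2·y_cooling + 4·y_labor = 38; 5·y_cooling + 3·y_labor = 39.
Solving: y_cooling = 3, y_labor = 8.
Shadow price of labor = 8.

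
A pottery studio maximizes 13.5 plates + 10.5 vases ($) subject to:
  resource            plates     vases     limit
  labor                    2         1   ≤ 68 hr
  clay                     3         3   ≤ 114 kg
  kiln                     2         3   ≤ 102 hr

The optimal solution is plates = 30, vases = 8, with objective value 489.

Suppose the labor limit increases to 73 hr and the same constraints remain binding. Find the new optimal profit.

504

Binding: labor and clay. Non-binding: kiln (18 unused).
Slack constraints have shadow price 0 (complementary slackness).
Dual feasibility on the basic columns requires 2·y_labor + 3·y_clay = 13.5, 1·y_labor + 3·y_clay = 10.5.
→ y_labor = 3 and y_clay = 2.5.
Δz = y_labor·Δb = 3 × (5) = 15, so new z* = 489 + 15 = 504.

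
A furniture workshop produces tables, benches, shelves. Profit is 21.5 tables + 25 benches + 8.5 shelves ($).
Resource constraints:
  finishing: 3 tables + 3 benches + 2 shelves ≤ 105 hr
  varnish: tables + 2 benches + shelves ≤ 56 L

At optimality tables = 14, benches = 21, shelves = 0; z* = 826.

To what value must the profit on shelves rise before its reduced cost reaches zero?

Check each constraint at x*: finishing 105/105 (tight); varnish 56/56 (tight).
The binding rows give the dual system: 3·y_finishing + 1·y_varnish = 21.5 and 3·y_finishing + 2·y_varnish = 25.
Solving: y_finishing = 6, y_varnish = 3.5.
shelves enters the basis when its profit ≥ yᵀa₃ = 6·2 + 3.5·1 = 15.5.

15.5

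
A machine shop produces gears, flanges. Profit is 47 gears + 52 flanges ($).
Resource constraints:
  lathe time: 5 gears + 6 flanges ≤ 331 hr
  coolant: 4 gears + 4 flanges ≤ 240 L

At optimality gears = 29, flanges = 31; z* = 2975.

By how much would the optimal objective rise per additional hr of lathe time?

Both lathe time and coolant are binding at x*.
From A_Bᵀ y = c: 5·y_lathe time + 4·y_coolant = 47; 6·y_lathe time + 4·y_coolant = 52.
This yields shadow prices y_lathe time = 5, y_coolant = 5.5.
Shadow price of lathe time = 5.

5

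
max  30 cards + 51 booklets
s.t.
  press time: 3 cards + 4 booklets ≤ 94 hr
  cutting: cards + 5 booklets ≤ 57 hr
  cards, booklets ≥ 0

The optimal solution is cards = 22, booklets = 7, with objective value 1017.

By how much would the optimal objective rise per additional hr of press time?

9

Check each constraint at x*: press time 94/94 (tight); cutting 57/57 (tight).
Dual feasibility on the basic columns requires 3·y_press time + 1·y_cutting = 30, 4·y_press time + 5·y_cutting = 51.
→ y_press time = 9 and y_cutting = 3.
Shadow price of press time = 9.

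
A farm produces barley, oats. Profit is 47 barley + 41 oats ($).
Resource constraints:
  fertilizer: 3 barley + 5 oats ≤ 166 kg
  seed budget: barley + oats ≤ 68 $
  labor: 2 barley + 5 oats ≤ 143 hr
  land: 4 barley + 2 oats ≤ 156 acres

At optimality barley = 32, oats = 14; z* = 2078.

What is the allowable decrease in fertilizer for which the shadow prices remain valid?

49

Binding constraints: fertilizer, land. The basis is B = [[3,5],[4,2]] with det -14.
Per unit decrease in fertilizer, x* moves by d = (0.1429, -0.2857).
The basis stays optimal until oats reaches 0; allowable decrease = 49 kg.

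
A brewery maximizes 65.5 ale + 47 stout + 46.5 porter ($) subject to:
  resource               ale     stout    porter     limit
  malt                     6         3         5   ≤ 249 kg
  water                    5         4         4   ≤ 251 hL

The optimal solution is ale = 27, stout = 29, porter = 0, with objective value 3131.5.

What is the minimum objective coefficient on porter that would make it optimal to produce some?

53

At the optimum: malt uses 249 of 249 (binding); water uses 251 of 251 (binding).
Dual feasibility on the basic columns requires 6·y_malt + 5·y_water = 65.5, 3·y_malt + 4·y_water = 47.
This yields shadow prices y_malt = 3, y_water = 9.5.
porter enters the basis when its profit ≥ yᵀa₃ = 3·5 + 9.5·4 = 53.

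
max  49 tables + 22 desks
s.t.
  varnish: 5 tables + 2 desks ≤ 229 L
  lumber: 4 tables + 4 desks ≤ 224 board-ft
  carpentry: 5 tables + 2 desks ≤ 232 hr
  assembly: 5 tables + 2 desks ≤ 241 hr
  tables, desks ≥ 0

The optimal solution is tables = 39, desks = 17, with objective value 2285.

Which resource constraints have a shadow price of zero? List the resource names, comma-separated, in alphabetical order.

assembly, carpentry

varnish: 229/229 (binding)
lumber: 224/224 (binding)
carpentry: 229/232 (slack 3)
assembly: 229/241 (slack 12)
By complementary slackness, a constraint with positive slack has shadow price 0 → assembly, carpentry.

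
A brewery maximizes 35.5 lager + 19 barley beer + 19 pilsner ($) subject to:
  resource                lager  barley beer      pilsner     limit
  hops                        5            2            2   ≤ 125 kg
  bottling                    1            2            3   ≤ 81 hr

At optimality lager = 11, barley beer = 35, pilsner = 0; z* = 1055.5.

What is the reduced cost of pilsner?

Both hops and bottling are binding at x*.
Dual feasibility on the basic columns requires 5·y_hops + 1·y_bottling = 35.5, 2·y_hops + 2·y_bottling = 19.
This yields shadow prices y_hops = 6.5, y_bottling = 3.
Reduced cost of pilsner: c₃ − yᵀa₃ = 19 − (6.5·2 + 3·3) = 19 − 22 = -3.

-3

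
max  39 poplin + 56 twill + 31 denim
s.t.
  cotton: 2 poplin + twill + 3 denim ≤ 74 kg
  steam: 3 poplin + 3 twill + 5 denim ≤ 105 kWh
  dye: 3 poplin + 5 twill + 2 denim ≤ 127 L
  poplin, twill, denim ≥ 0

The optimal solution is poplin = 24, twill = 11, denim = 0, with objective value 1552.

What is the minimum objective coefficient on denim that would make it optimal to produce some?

At the optimum: cotton uses 59 of 74 (slack = 15); steam uses 105 of 105 (binding); dye uses 127 of 127 (binding).
Slack constraints have shadow price 0 (complementary slackness).
From A_Bᵀ y = c: 3·y_steam + 3·y_dye = 39; 3·y_steam + 5·y_dye = 56.
This yields shadow prices y_steam = 4.5, y_dye = 8.5.
denim enters the basis when its profit ≥ yᵀa₃ = 4.5·5 + 8.5·2 = 39.5.

39.5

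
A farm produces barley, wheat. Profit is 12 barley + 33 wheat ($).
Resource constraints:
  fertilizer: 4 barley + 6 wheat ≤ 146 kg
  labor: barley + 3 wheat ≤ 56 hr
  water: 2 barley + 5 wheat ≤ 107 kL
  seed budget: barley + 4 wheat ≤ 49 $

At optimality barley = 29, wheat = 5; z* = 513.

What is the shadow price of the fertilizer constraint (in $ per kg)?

Check each constraint at x*: fertilizer 146/146 (tight); labor 44/56 (slack 12); water 83/107 (slack 24); seed budget 49/49 (tight).
By complementary slackness, y = 0 for the non-binding constraints.
The binding rows give the dual system: 4·y_fertilizer + 1·y_seed budget = 12 and 6·y_fertilizer + 4·y_seed budget = 33.
Solving: y_fertilizer = 1.5, y_seed budget = 6.
Shadow price of fertilizer = 1.5.

1.5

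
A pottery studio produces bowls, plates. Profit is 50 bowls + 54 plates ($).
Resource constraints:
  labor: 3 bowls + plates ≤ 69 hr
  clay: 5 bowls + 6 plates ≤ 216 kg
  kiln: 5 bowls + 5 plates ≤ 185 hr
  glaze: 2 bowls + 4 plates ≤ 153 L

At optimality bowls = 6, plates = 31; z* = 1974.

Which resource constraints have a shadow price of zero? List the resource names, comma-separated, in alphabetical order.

labor: 49/69 (slack 20)
clay: 216/216 (binding)
kiln: 185/185 (binding)
glaze: 136/153 (slack 17)
By complementary slackness, a constraint with positive slack has shadow price 0 → glaze, labor.

glaze, labor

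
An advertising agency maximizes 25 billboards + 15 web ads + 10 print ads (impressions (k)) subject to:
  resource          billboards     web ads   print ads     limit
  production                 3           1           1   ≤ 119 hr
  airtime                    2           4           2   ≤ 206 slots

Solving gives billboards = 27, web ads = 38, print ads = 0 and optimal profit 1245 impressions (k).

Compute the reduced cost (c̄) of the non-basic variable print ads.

At the optimum: production uses 119 of 119 (binding); airtime uses 206 of 206 (binding).
Dual feasibility on the basic columns requires 3·y_production + 2·y_airtime = 25, 1·y_production + 4·y_airtime = 15.
Solving: y_production = 7, y_airtime = 2.
Reduced cost of print ads: c₃ − yᵀa₃ = 10 − (7·1 + 2·2) = 10 − 11 = -1.

-1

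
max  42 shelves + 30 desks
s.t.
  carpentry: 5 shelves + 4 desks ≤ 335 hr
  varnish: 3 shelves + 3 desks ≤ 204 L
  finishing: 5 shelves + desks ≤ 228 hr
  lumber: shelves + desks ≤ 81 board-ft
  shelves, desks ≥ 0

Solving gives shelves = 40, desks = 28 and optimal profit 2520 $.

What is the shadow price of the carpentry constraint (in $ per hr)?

0

Check each constraint at x*: carpentry 312/335 (slack 23); varnish 204/204 (tight); finishing 228/228 (tight); lumber 68/81 (slack 13).
By complementary slackness, y = 0 for the non-binding constraints.
From A_Bᵀ y = c: 3·y_varnish + 5·y_finishing = 42; 3·y_varnish + 1·y_finishing = 30.
This yields shadow prices y_varnish = 9, y_finishing = 3.
Shadow price of carpentry = 0.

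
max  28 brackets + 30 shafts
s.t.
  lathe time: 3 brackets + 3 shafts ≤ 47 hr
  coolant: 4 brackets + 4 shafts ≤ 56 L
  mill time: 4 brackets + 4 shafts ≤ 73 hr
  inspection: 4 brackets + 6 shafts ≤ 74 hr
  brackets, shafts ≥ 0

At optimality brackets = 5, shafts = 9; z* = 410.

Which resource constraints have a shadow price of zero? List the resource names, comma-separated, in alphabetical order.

lathe time, mill time

lathe time: 42/47 (slack 5)
coolant: 56/56 (binding)
mill time: 56/73 (slack 17)
inspection: 74/74 (binding)
By complementary slackness, a constraint with positive slack has shadow price 0 → lathe time, mill time.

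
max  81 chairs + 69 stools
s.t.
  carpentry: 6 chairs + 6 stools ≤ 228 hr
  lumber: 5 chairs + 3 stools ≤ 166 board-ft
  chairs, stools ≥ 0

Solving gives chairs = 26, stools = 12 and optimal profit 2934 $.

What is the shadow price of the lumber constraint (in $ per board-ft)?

6

Check each constraint at x*: carpentry 228/228 (tight); lumber 166/166 (tight).
Dual feasibility on the basic columns requires 6·y_carpentry + 5·y_lumber = 81, 6·y_carpentry + 3·y_lumber = 69.
→ y_carpentry = 8.5 and y_lumber = 6.
Shadow price of lumber = 6.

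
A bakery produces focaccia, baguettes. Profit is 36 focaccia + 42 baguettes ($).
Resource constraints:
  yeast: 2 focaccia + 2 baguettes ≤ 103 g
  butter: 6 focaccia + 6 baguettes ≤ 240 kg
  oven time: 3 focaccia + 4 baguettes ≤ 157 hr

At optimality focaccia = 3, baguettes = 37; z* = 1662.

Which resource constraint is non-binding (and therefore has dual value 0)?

yeast: 80/103 (slack 23)
butter: 240/240 (binding)
oven time: 157/157 (binding)
By complementary slackness, a constraint with positive slack has shadow price 0 → yeast.

yeast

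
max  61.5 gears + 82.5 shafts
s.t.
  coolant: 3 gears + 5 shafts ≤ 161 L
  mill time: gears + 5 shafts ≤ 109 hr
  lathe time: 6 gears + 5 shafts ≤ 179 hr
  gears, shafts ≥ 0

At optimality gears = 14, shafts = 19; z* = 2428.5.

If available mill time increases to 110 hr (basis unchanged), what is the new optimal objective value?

Check each constraint at x*: coolant 137/161 (slack 24); mill time 109/109 (tight); lathe time 179/179 (tight).
Slack constraints have shadow price 0 (complementary slackness).
Dual feasibility on the basic columns requires 1·y_mill time + 6·y_lathe time = 61.5, 5·y_mill time + 5·y_lathe time = 82.5.
This yields shadow prices y_mill time = 7.5, y_lathe time = 9.
Δz = y_mill time·Δb = 7.5 × (1) = 7.5, so new z* = 2428.5 + 7.5 = 2436.

2436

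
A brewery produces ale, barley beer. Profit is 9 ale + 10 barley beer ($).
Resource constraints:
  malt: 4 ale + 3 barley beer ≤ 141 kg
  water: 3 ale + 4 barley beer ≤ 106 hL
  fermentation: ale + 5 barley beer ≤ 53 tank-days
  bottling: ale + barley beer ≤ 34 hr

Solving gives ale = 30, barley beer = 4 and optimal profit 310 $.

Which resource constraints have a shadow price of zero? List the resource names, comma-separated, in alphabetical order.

malt: 132/141 (slack 9)
water: 106/106 (binding)
fermentation: 50/53 (slack 3)
bottling: 34/34 (binding)
By complementary slackness, a constraint with positive slack has shadow price 0 → fermentation, malt.

fermentation, malt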